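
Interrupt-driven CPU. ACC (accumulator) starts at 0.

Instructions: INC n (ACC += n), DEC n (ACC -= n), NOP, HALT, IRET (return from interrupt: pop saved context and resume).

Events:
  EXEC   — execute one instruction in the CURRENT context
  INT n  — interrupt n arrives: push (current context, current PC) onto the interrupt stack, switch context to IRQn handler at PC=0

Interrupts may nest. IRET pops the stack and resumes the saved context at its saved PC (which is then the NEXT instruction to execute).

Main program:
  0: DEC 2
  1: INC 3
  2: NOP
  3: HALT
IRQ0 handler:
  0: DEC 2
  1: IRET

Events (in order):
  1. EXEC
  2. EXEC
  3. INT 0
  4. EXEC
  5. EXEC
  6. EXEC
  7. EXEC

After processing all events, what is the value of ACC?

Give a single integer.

Event 1 (EXEC): [MAIN] PC=0: DEC 2 -> ACC=-2
Event 2 (EXEC): [MAIN] PC=1: INC 3 -> ACC=1
Event 3 (INT 0): INT 0 arrives: push (MAIN, PC=2), enter IRQ0 at PC=0 (depth now 1)
Event 4 (EXEC): [IRQ0] PC=0: DEC 2 -> ACC=-1
Event 5 (EXEC): [IRQ0] PC=1: IRET -> resume MAIN at PC=2 (depth now 0)
Event 6 (EXEC): [MAIN] PC=2: NOP
Event 7 (EXEC): [MAIN] PC=3: HALT

Answer: -1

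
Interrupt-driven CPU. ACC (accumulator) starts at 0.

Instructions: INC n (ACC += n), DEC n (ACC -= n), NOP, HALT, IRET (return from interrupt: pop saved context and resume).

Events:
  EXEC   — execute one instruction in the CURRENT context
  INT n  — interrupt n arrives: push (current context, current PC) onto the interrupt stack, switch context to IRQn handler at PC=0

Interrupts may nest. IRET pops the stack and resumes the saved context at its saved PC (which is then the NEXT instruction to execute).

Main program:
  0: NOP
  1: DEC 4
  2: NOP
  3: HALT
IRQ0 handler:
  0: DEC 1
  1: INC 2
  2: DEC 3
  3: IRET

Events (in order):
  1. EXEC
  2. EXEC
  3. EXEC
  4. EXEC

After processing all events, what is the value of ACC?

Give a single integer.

Event 1 (EXEC): [MAIN] PC=0: NOP
Event 2 (EXEC): [MAIN] PC=1: DEC 4 -> ACC=-4
Event 3 (EXEC): [MAIN] PC=2: NOP
Event 4 (EXEC): [MAIN] PC=3: HALT

Answer: -4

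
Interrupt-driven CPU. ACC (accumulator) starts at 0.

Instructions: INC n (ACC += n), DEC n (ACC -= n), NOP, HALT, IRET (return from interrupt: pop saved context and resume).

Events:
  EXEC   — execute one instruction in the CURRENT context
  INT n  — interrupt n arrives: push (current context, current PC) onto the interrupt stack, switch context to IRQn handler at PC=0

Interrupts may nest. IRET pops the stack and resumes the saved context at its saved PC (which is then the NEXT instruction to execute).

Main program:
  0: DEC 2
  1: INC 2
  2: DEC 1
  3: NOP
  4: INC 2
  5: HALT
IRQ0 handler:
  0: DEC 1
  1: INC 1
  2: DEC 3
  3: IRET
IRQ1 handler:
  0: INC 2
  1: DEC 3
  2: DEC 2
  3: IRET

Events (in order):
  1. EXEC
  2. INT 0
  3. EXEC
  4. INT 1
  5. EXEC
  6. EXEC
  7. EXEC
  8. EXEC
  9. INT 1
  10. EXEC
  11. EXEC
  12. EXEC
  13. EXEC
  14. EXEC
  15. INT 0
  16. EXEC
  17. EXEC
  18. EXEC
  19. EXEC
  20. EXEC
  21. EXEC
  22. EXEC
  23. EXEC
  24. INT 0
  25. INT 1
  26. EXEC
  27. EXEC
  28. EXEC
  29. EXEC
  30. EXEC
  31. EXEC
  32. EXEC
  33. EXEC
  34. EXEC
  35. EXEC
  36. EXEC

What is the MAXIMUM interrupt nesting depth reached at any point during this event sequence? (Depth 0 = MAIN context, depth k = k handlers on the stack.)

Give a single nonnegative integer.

Event 1 (EXEC): [MAIN] PC=0: DEC 2 -> ACC=-2 [depth=0]
Event 2 (INT 0): INT 0 arrives: push (MAIN, PC=1), enter IRQ0 at PC=0 (depth now 1) [depth=1]
Event 3 (EXEC): [IRQ0] PC=0: DEC 1 -> ACC=-3 [depth=1]
Event 4 (INT 1): INT 1 arrives: push (IRQ0, PC=1), enter IRQ1 at PC=0 (depth now 2) [depth=2]
Event 5 (EXEC): [IRQ1] PC=0: INC 2 -> ACC=-1 [depth=2]
Event 6 (EXEC): [IRQ1] PC=1: DEC 3 -> ACC=-4 [depth=2]
Event 7 (EXEC): [IRQ1] PC=2: DEC 2 -> ACC=-6 [depth=2]
Event 8 (EXEC): [IRQ1] PC=3: IRET -> resume IRQ0 at PC=1 (depth now 1) [depth=1]
Event 9 (INT 1): INT 1 arrives: push (IRQ0, PC=1), enter IRQ1 at PC=0 (depth now 2) [depth=2]
Event 10 (EXEC): [IRQ1] PC=0: INC 2 -> ACC=-4 [depth=2]
Event 11 (EXEC): [IRQ1] PC=1: DEC 3 -> ACC=-7 [depth=2]
Event 12 (EXEC): [IRQ1] PC=2: DEC 2 -> ACC=-9 [depth=2]
Event 13 (EXEC): [IRQ1] PC=3: IRET -> resume IRQ0 at PC=1 (depth now 1) [depth=1]
Event 14 (EXEC): [IRQ0] PC=1: INC 1 -> ACC=-8 [depth=1]
Event 15 (INT 0): INT 0 arrives: push (IRQ0, PC=2), enter IRQ0 at PC=0 (depth now 2) [depth=2]
Event 16 (EXEC): [IRQ0] PC=0: DEC 1 -> ACC=-9 [depth=2]
Event 17 (EXEC): [IRQ0] PC=1: INC 1 -> ACC=-8 [depth=2]
Event 18 (EXEC): [IRQ0] PC=2: DEC 3 -> ACC=-11 [depth=2]
Event 19 (EXEC): [IRQ0] PC=3: IRET -> resume IRQ0 at PC=2 (depth now 1) [depth=1]
Event 20 (EXEC): [IRQ0] PC=2: DEC 3 -> ACC=-14 [depth=1]
Event 21 (EXEC): [IRQ0] PC=3: IRET -> resume MAIN at PC=1 (depth now 0) [depth=0]
Event 22 (EXEC): [MAIN] PC=1: INC 2 -> ACC=-12 [depth=0]
Event 23 (EXEC): [MAIN] PC=2: DEC 1 -> ACC=-13 [depth=0]
Event 24 (INT 0): INT 0 arrives: push (MAIN, PC=3), enter IRQ0 at PC=0 (depth now 1) [depth=1]
Event 25 (INT 1): INT 1 arrives: push (IRQ0, PC=0), enter IRQ1 at PC=0 (depth now 2) [depth=2]
Event 26 (EXEC): [IRQ1] PC=0: INC 2 -> ACC=-11 [depth=2]
Event 27 (EXEC): [IRQ1] PC=1: DEC 3 -> ACC=-14 [depth=2]
Event 28 (EXEC): [IRQ1] PC=2: DEC 2 -> ACC=-16 [depth=2]
Event 29 (EXEC): [IRQ1] PC=3: IRET -> resume IRQ0 at PC=0 (depth now 1) [depth=1]
Event 30 (EXEC): [IRQ0] PC=0: DEC 1 -> ACC=-17 [depth=1]
Event 31 (EXEC): [IRQ0] PC=1: INC 1 -> ACC=-16 [depth=1]
Event 32 (EXEC): [IRQ0] PC=2: DEC 3 -> ACC=-19 [depth=1]
Event 33 (EXEC): [IRQ0] PC=3: IRET -> resume MAIN at PC=3 (depth now 0) [depth=0]
Event 34 (EXEC): [MAIN] PC=3: NOP [depth=0]
Event 35 (EXEC): [MAIN] PC=4: INC 2 -> ACC=-17 [depth=0]
Event 36 (EXEC): [MAIN] PC=5: HALT [depth=0]
Max depth observed: 2

Answer: 2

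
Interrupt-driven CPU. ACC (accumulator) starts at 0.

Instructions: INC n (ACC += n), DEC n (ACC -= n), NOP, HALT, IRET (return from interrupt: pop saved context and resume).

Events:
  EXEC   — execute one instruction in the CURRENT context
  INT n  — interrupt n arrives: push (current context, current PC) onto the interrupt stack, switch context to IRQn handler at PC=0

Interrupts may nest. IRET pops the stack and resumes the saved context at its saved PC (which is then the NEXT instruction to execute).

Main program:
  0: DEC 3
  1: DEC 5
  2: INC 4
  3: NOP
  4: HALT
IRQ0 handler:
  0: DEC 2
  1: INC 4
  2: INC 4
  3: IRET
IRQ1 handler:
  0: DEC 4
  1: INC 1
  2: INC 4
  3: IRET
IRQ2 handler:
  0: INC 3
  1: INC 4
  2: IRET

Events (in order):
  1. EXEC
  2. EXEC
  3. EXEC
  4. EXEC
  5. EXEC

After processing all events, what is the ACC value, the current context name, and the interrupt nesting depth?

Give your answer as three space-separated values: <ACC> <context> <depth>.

Answer: -4 MAIN 0

Derivation:
Event 1 (EXEC): [MAIN] PC=0: DEC 3 -> ACC=-3
Event 2 (EXEC): [MAIN] PC=1: DEC 5 -> ACC=-8
Event 3 (EXEC): [MAIN] PC=2: INC 4 -> ACC=-4
Event 4 (EXEC): [MAIN] PC=3: NOP
Event 5 (EXEC): [MAIN] PC=4: HALT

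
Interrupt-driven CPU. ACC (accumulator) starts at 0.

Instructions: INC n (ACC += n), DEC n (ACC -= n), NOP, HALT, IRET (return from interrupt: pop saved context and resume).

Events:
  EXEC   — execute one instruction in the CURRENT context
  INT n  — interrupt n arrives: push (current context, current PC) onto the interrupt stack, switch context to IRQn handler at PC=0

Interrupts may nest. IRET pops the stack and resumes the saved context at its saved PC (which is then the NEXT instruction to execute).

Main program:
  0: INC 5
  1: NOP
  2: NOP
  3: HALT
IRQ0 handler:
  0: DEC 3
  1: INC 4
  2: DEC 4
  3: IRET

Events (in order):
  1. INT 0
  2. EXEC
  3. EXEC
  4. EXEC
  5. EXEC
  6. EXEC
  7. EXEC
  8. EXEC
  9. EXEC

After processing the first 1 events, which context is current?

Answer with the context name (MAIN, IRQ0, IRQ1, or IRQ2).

Event 1 (INT 0): INT 0 arrives: push (MAIN, PC=0), enter IRQ0 at PC=0 (depth now 1)

Answer: IRQ0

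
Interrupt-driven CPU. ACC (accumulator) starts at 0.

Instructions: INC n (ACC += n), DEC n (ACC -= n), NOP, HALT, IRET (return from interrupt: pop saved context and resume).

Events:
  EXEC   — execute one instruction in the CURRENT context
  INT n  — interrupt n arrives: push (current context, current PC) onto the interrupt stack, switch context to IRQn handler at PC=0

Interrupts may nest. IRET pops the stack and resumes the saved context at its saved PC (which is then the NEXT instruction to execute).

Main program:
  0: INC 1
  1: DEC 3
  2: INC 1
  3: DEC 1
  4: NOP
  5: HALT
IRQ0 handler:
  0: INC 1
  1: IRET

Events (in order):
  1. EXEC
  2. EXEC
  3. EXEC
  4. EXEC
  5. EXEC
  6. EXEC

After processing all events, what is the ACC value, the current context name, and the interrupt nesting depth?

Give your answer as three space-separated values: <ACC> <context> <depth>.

Answer: -2 MAIN 0

Derivation:
Event 1 (EXEC): [MAIN] PC=0: INC 1 -> ACC=1
Event 2 (EXEC): [MAIN] PC=1: DEC 3 -> ACC=-2
Event 3 (EXEC): [MAIN] PC=2: INC 1 -> ACC=-1
Event 4 (EXEC): [MAIN] PC=3: DEC 1 -> ACC=-2
Event 5 (EXEC): [MAIN] PC=4: NOP
Event 6 (EXEC): [MAIN] PC=5: HALT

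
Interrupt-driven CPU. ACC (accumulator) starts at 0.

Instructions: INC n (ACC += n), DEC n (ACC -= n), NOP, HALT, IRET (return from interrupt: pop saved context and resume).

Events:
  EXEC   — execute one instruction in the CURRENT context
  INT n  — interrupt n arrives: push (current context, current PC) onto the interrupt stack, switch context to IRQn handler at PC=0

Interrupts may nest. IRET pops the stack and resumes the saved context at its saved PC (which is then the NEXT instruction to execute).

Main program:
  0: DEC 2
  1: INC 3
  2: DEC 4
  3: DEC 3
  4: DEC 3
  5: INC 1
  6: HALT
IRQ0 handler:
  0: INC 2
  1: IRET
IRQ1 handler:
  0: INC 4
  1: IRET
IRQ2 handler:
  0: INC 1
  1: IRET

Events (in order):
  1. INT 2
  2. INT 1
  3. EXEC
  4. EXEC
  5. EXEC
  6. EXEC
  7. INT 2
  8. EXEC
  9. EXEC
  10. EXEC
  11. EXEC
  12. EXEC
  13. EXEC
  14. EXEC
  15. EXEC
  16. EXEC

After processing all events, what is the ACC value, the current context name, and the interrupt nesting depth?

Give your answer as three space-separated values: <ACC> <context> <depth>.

Event 1 (INT 2): INT 2 arrives: push (MAIN, PC=0), enter IRQ2 at PC=0 (depth now 1)
Event 2 (INT 1): INT 1 arrives: push (IRQ2, PC=0), enter IRQ1 at PC=0 (depth now 2)
Event 3 (EXEC): [IRQ1] PC=0: INC 4 -> ACC=4
Event 4 (EXEC): [IRQ1] PC=1: IRET -> resume IRQ2 at PC=0 (depth now 1)
Event 5 (EXEC): [IRQ2] PC=0: INC 1 -> ACC=5
Event 6 (EXEC): [IRQ2] PC=1: IRET -> resume MAIN at PC=0 (depth now 0)
Event 7 (INT 2): INT 2 arrives: push (MAIN, PC=0), enter IRQ2 at PC=0 (depth now 1)
Event 8 (EXEC): [IRQ2] PC=0: INC 1 -> ACC=6
Event 9 (EXEC): [IRQ2] PC=1: IRET -> resume MAIN at PC=0 (depth now 0)
Event 10 (EXEC): [MAIN] PC=0: DEC 2 -> ACC=4
Event 11 (EXEC): [MAIN] PC=1: INC 3 -> ACC=7
Event 12 (EXEC): [MAIN] PC=2: DEC 4 -> ACC=3
Event 13 (EXEC): [MAIN] PC=3: DEC 3 -> ACC=0
Event 14 (EXEC): [MAIN] PC=4: DEC 3 -> ACC=-3
Event 15 (EXEC): [MAIN] PC=5: INC 1 -> ACC=-2
Event 16 (EXEC): [MAIN] PC=6: HALT

Answer: -2 MAIN 0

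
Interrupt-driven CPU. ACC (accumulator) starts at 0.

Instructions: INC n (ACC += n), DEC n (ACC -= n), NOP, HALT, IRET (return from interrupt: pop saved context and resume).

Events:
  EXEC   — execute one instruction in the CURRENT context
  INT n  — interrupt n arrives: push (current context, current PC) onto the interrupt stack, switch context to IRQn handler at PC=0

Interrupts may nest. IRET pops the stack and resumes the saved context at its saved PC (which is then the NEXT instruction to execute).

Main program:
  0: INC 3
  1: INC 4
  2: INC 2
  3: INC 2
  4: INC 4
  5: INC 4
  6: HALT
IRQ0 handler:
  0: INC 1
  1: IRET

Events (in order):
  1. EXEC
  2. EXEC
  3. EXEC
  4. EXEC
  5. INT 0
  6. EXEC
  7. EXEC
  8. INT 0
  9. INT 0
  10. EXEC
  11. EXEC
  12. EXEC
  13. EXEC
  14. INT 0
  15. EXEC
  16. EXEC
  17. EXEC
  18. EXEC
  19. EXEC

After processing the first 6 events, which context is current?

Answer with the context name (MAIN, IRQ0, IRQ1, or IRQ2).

Event 1 (EXEC): [MAIN] PC=0: INC 3 -> ACC=3
Event 2 (EXEC): [MAIN] PC=1: INC 4 -> ACC=7
Event 3 (EXEC): [MAIN] PC=2: INC 2 -> ACC=9
Event 4 (EXEC): [MAIN] PC=3: INC 2 -> ACC=11
Event 5 (INT 0): INT 0 arrives: push (MAIN, PC=4), enter IRQ0 at PC=0 (depth now 1)
Event 6 (EXEC): [IRQ0] PC=0: INC 1 -> ACC=12

Answer: IRQ0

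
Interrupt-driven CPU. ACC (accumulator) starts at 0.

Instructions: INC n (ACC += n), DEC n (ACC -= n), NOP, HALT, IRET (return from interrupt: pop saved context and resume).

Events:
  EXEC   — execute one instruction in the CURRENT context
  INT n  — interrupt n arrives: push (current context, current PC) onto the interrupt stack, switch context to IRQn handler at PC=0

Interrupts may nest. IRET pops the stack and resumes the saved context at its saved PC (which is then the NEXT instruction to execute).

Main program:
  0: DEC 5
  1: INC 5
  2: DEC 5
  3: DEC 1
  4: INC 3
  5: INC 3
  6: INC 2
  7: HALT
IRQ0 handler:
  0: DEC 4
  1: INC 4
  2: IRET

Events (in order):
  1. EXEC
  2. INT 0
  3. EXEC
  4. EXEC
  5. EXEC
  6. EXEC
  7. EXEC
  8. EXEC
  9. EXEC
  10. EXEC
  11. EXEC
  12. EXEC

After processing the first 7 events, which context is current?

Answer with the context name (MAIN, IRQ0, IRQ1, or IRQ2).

Event 1 (EXEC): [MAIN] PC=0: DEC 5 -> ACC=-5
Event 2 (INT 0): INT 0 arrives: push (MAIN, PC=1), enter IRQ0 at PC=0 (depth now 1)
Event 3 (EXEC): [IRQ0] PC=0: DEC 4 -> ACC=-9
Event 4 (EXEC): [IRQ0] PC=1: INC 4 -> ACC=-5
Event 5 (EXEC): [IRQ0] PC=2: IRET -> resume MAIN at PC=1 (depth now 0)
Event 6 (EXEC): [MAIN] PC=1: INC 5 -> ACC=0
Event 7 (EXEC): [MAIN] PC=2: DEC 5 -> ACC=-5

Answer: MAIN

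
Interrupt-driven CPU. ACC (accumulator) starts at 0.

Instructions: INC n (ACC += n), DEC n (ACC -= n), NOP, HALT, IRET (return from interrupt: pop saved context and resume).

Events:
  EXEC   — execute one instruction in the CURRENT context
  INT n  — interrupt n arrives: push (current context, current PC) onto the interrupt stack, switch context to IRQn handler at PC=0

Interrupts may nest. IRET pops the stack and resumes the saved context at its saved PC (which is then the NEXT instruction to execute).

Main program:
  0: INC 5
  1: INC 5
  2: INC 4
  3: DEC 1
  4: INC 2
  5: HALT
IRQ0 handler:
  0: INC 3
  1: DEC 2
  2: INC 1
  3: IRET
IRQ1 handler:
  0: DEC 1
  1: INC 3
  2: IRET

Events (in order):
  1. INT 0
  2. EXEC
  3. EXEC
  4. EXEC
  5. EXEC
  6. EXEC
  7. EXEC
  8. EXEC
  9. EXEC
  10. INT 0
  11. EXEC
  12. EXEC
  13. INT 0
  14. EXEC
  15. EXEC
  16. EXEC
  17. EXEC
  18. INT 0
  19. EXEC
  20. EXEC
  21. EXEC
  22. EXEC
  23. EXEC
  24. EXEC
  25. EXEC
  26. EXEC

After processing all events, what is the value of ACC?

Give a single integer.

Answer: 23

Derivation:
Event 1 (INT 0): INT 0 arrives: push (MAIN, PC=0), enter IRQ0 at PC=0 (depth now 1)
Event 2 (EXEC): [IRQ0] PC=0: INC 3 -> ACC=3
Event 3 (EXEC): [IRQ0] PC=1: DEC 2 -> ACC=1
Event 4 (EXEC): [IRQ0] PC=2: INC 1 -> ACC=2
Event 5 (EXEC): [IRQ0] PC=3: IRET -> resume MAIN at PC=0 (depth now 0)
Event 6 (EXEC): [MAIN] PC=0: INC 5 -> ACC=7
Event 7 (EXEC): [MAIN] PC=1: INC 5 -> ACC=12
Event 8 (EXEC): [MAIN] PC=2: INC 4 -> ACC=16
Event 9 (EXEC): [MAIN] PC=3: DEC 1 -> ACC=15
Event 10 (INT 0): INT 0 arrives: push (MAIN, PC=4), enter IRQ0 at PC=0 (depth now 1)
Event 11 (EXEC): [IRQ0] PC=0: INC 3 -> ACC=18
Event 12 (EXEC): [IRQ0] PC=1: DEC 2 -> ACC=16
Event 13 (INT 0): INT 0 arrives: push (IRQ0, PC=2), enter IRQ0 at PC=0 (depth now 2)
Event 14 (EXEC): [IRQ0] PC=0: INC 3 -> ACC=19
Event 15 (EXEC): [IRQ0] PC=1: DEC 2 -> ACC=17
Event 16 (EXEC): [IRQ0] PC=2: INC 1 -> ACC=18
Event 17 (EXEC): [IRQ0] PC=3: IRET -> resume IRQ0 at PC=2 (depth now 1)
Event 18 (INT 0): INT 0 arrives: push (IRQ0, PC=2), enter IRQ0 at PC=0 (depth now 2)
Event 19 (EXEC): [IRQ0] PC=0: INC 3 -> ACC=21
Event 20 (EXEC): [IRQ0] PC=1: DEC 2 -> ACC=19
Event 21 (EXEC): [IRQ0] PC=2: INC 1 -> ACC=20
Event 22 (EXEC): [IRQ0] PC=3: IRET -> resume IRQ0 at PC=2 (depth now 1)
Event 23 (EXEC): [IRQ0] PC=2: INC 1 -> ACC=21
Event 24 (EXEC): [IRQ0] PC=3: IRET -> resume MAIN at PC=4 (depth now 0)
Event 25 (EXEC): [MAIN] PC=4: INC 2 -> ACC=23
Event 26 (EXEC): [MAIN] PC=5: HALT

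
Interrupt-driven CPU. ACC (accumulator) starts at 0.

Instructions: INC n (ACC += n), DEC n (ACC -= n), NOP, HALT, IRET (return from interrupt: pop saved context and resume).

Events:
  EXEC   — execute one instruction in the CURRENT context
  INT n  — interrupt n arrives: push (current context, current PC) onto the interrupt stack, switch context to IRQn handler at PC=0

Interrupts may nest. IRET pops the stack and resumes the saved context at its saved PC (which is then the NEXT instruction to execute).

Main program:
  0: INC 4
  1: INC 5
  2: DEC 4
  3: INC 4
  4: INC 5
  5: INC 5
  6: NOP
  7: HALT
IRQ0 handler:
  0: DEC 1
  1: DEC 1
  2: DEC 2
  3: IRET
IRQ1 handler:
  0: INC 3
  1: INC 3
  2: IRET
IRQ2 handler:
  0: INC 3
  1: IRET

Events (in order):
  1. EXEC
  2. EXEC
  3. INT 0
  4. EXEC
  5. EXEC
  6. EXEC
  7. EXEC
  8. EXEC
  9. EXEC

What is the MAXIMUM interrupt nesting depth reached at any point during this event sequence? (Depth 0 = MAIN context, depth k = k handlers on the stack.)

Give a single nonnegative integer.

Answer: 1

Derivation:
Event 1 (EXEC): [MAIN] PC=0: INC 4 -> ACC=4 [depth=0]
Event 2 (EXEC): [MAIN] PC=1: INC 5 -> ACC=9 [depth=0]
Event 3 (INT 0): INT 0 arrives: push (MAIN, PC=2), enter IRQ0 at PC=0 (depth now 1) [depth=1]
Event 4 (EXEC): [IRQ0] PC=0: DEC 1 -> ACC=8 [depth=1]
Event 5 (EXEC): [IRQ0] PC=1: DEC 1 -> ACC=7 [depth=1]
Event 6 (EXEC): [IRQ0] PC=2: DEC 2 -> ACC=5 [depth=1]
Event 7 (EXEC): [IRQ0] PC=3: IRET -> resume MAIN at PC=2 (depth now 0) [depth=0]
Event 8 (EXEC): [MAIN] PC=2: DEC 4 -> ACC=1 [depth=0]
Event 9 (EXEC): [MAIN] PC=3: INC 4 -> ACC=5 [depth=0]
Max depth observed: 1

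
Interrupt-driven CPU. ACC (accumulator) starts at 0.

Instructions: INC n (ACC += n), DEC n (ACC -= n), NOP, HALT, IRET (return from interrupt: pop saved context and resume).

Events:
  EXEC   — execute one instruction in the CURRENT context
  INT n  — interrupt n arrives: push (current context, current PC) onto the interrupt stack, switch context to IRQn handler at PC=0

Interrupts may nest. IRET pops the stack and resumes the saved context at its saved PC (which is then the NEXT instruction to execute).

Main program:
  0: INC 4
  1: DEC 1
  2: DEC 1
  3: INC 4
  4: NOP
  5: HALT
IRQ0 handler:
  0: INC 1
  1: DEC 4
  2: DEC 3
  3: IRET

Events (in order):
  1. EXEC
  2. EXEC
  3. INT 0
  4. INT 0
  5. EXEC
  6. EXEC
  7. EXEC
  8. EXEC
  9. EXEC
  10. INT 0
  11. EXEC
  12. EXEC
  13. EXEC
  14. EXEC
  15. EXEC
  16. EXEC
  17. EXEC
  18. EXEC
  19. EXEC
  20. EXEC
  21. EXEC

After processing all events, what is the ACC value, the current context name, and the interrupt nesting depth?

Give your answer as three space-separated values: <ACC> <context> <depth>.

Event 1 (EXEC): [MAIN] PC=0: INC 4 -> ACC=4
Event 2 (EXEC): [MAIN] PC=1: DEC 1 -> ACC=3
Event 3 (INT 0): INT 0 arrives: push (MAIN, PC=2), enter IRQ0 at PC=0 (depth now 1)
Event 4 (INT 0): INT 0 arrives: push (IRQ0, PC=0), enter IRQ0 at PC=0 (depth now 2)
Event 5 (EXEC): [IRQ0] PC=0: INC 1 -> ACC=4
Event 6 (EXEC): [IRQ0] PC=1: DEC 4 -> ACC=0
Event 7 (EXEC): [IRQ0] PC=2: DEC 3 -> ACC=-3
Event 8 (EXEC): [IRQ0] PC=3: IRET -> resume IRQ0 at PC=0 (depth now 1)
Event 9 (EXEC): [IRQ0] PC=0: INC 1 -> ACC=-2
Event 10 (INT 0): INT 0 arrives: push (IRQ0, PC=1), enter IRQ0 at PC=0 (depth now 2)
Event 11 (EXEC): [IRQ0] PC=0: INC 1 -> ACC=-1
Event 12 (EXEC): [IRQ0] PC=1: DEC 4 -> ACC=-5
Event 13 (EXEC): [IRQ0] PC=2: DEC 3 -> ACC=-8
Event 14 (EXEC): [IRQ0] PC=3: IRET -> resume IRQ0 at PC=1 (depth now 1)
Event 15 (EXEC): [IRQ0] PC=1: DEC 4 -> ACC=-12
Event 16 (EXEC): [IRQ0] PC=2: DEC 3 -> ACC=-15
Event 17 (EXEC): [IRQ0] PC=3: IRET -> resume MAIN at PC=2 (depth now 0)
Event 18 (EXEC): [MAIN] PC=2: DEC 1 -> ACC=-16
Event 19 (EXEC): [MAIN] PC=3: INC 4 -> ACC=-12
Event 20 (EXEC): [MAIN] PC=4: NOP
Event 21 (EXEC): [MAIN] PC=5: HALT

Answer: -12 MAIN 0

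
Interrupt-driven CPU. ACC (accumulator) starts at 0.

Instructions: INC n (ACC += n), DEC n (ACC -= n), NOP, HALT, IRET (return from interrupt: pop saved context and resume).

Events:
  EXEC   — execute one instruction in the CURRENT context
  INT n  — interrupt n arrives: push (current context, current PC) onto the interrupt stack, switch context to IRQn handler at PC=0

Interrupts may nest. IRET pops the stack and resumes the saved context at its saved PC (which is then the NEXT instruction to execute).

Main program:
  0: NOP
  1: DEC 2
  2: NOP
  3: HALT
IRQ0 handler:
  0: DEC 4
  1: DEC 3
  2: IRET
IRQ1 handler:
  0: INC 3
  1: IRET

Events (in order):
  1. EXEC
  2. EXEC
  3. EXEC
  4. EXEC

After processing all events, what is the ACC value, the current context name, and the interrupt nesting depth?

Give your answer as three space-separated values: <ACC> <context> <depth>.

Event 1 (EXEC): [MAIN] PC=0: NOP
Event 2 (EXEC): [MAIN] PC=1: DEC 2 -> ACC=-2
Event 3 (EXEC): [MAIN] PC=2: NOP
Event 4 (EXEC): [MAIN] PC=3: HALT

Answer: -2 MAIN 0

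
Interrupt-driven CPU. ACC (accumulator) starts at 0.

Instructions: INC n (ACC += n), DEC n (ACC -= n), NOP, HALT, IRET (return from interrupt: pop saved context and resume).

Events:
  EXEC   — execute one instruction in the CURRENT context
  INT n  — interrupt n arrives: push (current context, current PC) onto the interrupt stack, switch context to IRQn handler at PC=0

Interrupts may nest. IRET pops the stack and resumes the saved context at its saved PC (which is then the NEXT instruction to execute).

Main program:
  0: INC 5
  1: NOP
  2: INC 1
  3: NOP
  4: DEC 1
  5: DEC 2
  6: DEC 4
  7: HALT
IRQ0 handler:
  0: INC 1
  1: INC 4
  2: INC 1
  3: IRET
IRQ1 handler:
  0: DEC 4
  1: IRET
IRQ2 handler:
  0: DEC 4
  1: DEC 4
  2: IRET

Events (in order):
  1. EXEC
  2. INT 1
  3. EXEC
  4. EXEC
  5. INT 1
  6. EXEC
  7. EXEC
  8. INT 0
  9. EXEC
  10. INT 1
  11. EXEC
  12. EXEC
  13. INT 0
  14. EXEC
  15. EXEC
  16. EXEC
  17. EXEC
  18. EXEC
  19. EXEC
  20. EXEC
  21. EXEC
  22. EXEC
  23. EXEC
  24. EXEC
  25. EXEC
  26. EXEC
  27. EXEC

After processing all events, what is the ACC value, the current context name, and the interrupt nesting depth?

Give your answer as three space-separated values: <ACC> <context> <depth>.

Answer: -1 MAIN 0

Derivation:
Event 1 (EXEC): [MAIN] PC=0: INC 5 -> ACC=5
Event 2 (INT 1): INT 1 arrives: push (MAIN, PC=1), enter IRQ1 at PC=0 (depth now 1)
Event 3 (EXEC): [IRQ1] PC=0: DEC 4 -> ACC=1
Event 4 (EXEC): [IRQ1] PC=1: IRET -> resume MAIN at PC=1 (depth now 0)
Event 5 (INT 1): INT 1 arrives: push (MAIN, PC=1), enter IRQ1 at PC=0 (depth now 1)
Event 6 (EXEC): [IRQ1] PC=0: DEC 4 -> ACC=-3
Event 7 (EXEC): [IRQ1] PC=1: IRET -> resume MAIN at PC=1 (depth now 0)
Event 8 (INT 0): INT 0 arrives: push (MAIN, PC=1), enter IRQ0 at PC=0 (depth now 1)
Event 9 (EXEC): [IRQ0] PC=0: INC 1 -> ACC=-2
Event 10 (INT 1): INT 1 arrives: push (IRQ0, PC=1), enter IRQ1 at PC=0 (depth now 2)
Event 11 (EXEC): [IRQ1] PC=0: DEC 4 -> ACC=-6
Event 12 (EXEC): [IRQ1] PC=1: IRET -> resume IRQ0 at PC=1 (depth now 1)
Event 13 (INT 0): INT 0 arrives: push (IRQ0, PC=1), enter IRQ0 at PC=0 (depth now 2)
Event 14 (EXEC): [IRQ0] PC=0: INC 1 -> ACC=-5
Event 15 (EXEC): [IRQ0] PC=1: INC 4 -> ACC=-1
Event 16 (EXEC): [IRQ0] PC=2: INC 1 -> ACC=0
Event 17 (EXEC): [IRQ0] PC=3: IRET -> resume IRQ0 at PC=1 (depth now 1)
Event 18 (EXEC): [IRQ0] PC=1: INC 4 -> ACC=4
Event 19 (EXEC): [IRQ0] PC=2: INC 1 -> ACC=5
Event 20 (EXEC): [IRQ0] PC=3: IRET -> resume MAIN at PC=1 (depth now 0)
Event 21 (EXEC): [MAIN] PC=1: NOP
Event 22 (EXEC): [MAIN] PC=2: INC 1 -> ACC=6
Event 23 (EXEC): [MAIN] PC=3: NOP
Event 24 (EXEC): [MAIN] PC=4: DEC 1 -> ACC=5
Event 25 (EXEC): [MAIN] PC=5: DEC 2 -> ACC=3
Event 26 (EXEC): [MAIN] PC=6: DEC 4 -> ACC=-1
Event 27 (EXEC): [MAIN] PC=7: HALT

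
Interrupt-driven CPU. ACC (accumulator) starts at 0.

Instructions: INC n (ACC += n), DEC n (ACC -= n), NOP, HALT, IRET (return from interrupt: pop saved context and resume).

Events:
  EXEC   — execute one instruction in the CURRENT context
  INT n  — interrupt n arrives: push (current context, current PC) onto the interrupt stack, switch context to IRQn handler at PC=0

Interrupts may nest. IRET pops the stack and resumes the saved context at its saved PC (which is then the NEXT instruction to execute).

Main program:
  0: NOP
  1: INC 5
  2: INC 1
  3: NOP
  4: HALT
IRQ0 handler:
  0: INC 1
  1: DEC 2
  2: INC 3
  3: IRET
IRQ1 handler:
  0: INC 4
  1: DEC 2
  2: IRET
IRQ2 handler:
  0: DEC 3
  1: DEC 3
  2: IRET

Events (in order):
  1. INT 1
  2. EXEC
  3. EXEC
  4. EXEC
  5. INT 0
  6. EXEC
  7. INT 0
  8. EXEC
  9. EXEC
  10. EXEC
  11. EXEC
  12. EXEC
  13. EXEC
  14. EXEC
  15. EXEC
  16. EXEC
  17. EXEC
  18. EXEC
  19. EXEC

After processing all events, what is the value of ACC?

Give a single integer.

Answer: 12

Derivation:
Event 1 (INT 1): INT 1 arrives: push (MAIN, PC=0), enter IRQ1 at PC=0 (depth now 1)
Event 2 (EXEC): [IRQ1] PC=0: INC 4 -> ACC=4
Event 3 (EXEC): [IRQ1] PC=1: DEC 2 -> ACC=2
Event 4 (EXEC): [IRQ1] PC=2: IRET -> resume MAIN at PC=0 (depth now 0)
Event 5 (INT 0): INT 0 arrives: push (MAIN, PC=0), enter IRQ0 at PC=0 (depth now 1)
Event 6 (EXEC): [IRQ0] PC=0: INC 1 -> ACC=3
Event 7 (INT 0): INT 0 arrives: push (IRQ0, PC=1), enter IRQ0 at PC=0 (depth now 2)
Event 8 (EXEC): [IRQ0] PC=0: INC 1 -> ACC=4
Event 9 (EXEC): [IRQ0] PC=1: DEC 2 -> ACC=2
Event 10 (EXEC): [IRQ0] PC=2: INC 3 -> ACC=5
Event 11 (EXEC): [IRQ0] PC=3: IRET -> resume IRQ0 at PC=1 (depth now 1)
Event 12 (EXEC): [IRQ0] PC=1: DEC 2 -> ACC=3
Event 13 (EXEC): [IRQ0] PC=2: INC 3 -> ACC=6
Event 14 (EXEC): [IRQ0] PC=3: IRET -> resume MAIN at PC=0 (depth now 0)
Event 15 (EXEC): [MAIN] PC=0: NOP
Event 16 (EXEC): [MAIN] PC=1: INC 5 -> ACC=11
Event 17 (EXEC): [MAIN] PC=2: INC 1 -> ACC=12
Event 18 (EXEC): [MAIN] PC=3: NOP
Event 19 (EXEC): [MAIN] PC=4: HALT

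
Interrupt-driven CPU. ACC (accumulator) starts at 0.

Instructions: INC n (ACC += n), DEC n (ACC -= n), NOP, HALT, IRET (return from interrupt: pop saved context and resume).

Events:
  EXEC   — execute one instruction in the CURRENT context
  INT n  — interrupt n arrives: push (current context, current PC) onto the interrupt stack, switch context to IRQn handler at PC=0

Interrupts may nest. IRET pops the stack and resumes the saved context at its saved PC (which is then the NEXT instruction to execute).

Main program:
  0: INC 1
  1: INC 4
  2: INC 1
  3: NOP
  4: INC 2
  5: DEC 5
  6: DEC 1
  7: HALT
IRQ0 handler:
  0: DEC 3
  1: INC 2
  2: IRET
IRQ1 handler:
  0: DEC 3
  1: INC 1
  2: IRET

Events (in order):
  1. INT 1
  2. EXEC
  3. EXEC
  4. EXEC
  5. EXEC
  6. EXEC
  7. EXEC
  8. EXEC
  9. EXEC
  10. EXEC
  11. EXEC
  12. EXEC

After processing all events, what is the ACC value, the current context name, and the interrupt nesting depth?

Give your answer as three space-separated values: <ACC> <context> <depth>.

Event 1 (INT 1): INT 1 arrives: push (MAIN, PC=0), enter IRQ1 at PC=0 (depth now 1)
Event 2 (EXEC): [IRQ1] PC=0: DEC 3 -> ACC=-3
Event 3 (EXEC): [IRQ1] PC=1: INC 1 -> ACC=-2
Event 4 (EXEC): [IRQ1] PC=2: IRET -> resume MAIN at PC=0 (depth now 0)
Event 5 (EXEC): [MAIN] PC=0: INC 1 -> ACC=-1
Event 6 (EXEC): [MAIN] PC=1: INC 4 -> ACC=3
Event 7 (EXEC): [MAIN] PC=2: INC 1 -> ACC=4
Event 8 (EXEC): [MAIN] PC=3: NOP
Event 9 (EXEC): [MAIN] PC=4: INC 2 -> ACC=6
Event 10 (EXEC): [MAIN] PC=5: DEC 5 -> ACC=1
Event 11 (EXEC): [MAIN] PC=6: DEC 1 -> ACC=0
Event 12 (EXEC): [MAIN] PC=7: HALT

Answer: 0 MAIN 0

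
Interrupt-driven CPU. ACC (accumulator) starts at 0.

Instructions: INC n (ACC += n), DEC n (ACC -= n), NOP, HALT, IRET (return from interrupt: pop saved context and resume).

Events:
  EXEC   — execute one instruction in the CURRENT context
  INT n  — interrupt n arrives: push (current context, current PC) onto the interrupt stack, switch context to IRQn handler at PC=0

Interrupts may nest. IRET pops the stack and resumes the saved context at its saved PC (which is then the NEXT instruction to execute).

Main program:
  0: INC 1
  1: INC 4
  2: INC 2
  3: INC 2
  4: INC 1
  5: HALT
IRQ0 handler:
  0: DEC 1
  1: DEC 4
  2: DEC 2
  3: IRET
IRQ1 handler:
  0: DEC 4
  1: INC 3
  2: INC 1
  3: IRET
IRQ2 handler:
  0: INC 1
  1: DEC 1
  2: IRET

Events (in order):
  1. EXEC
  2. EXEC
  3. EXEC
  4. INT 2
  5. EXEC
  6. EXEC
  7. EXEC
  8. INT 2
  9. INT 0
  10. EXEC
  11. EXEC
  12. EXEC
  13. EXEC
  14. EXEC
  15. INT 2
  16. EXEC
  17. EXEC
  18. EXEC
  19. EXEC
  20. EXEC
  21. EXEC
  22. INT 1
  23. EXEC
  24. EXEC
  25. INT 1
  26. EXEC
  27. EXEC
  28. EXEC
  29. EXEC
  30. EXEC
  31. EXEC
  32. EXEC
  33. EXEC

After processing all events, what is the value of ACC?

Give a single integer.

Answer: 3

Derivation:
Event 1 (EXEC): [MAIN] PC=0: INC 1 -> ACC=1
Event 2 (EXEC): [MAIN] PC=1: INC 4 -> ACC=5
Event 3 (EXEC): [MAIN] PC=2: INC 2 -> ACC=7
Event 4 (INT 2): INT 2 arrives: push (MAIN, PC=3), enter IRQ2 at PC=0 (depth now 1)
Event 5 (EXEC): [IRQ2] PC=0: INC 1 -> ACC=8
Event 6 (EXEC): [IRQ2] PC=1: DEC 1 -> ACC=7
Event 7 (EXEC): [IRQ2] PC=2: IRET -> resume MAIN at PC=3 (depth now 0)
Event 8 (INT 2): INT 2 arrives: push (MAIN, PC=3), enter IRQ2 at PC=0 (depth now 1)
Event 9 (INT 0): INT 0 arrives: push (IRQ2, PC=0), enter IRQ0 at PC=0 (depth now 2)
Event 10 (EXEC): [IRQ0] PC=0: DEC 1 -> ACC=6
Event 11 (EXEC): [IRQ0] PC=1: DEC 4 -> ACC=2
Event 12 (EXEC): [IRQ0] PC=2: DEC 2 -> ACC=0
Event 13 (EXEC): [IRQ0] PC=3: IRET -> resume IRQ2 at PC=0 (depth now 1)
Event 14 (EXEC): [IRQ2] PC=0: INC 1 -> ACC=1
Event 15 (INT 2): INT 2 arrives: push (IRQ2, PC=1), enter IRQ2 at PC=0 (depth now 2)
Event 16 (EXEC): [IRQ2] PC=0: INC 1 -> ACC=2
Event 17 (EXEC): [IRQ2] PC=1: DEC 1 -> ACC=1
Event 18 (EXEC): [IRQ2] PC=2: IRET -> resume IRQ2 at PC=1 (depth now 1)
Event 19 (EXEC): [IRQ2] PC=1: DEC 1 -> ACC=0
Event 20 (EXEC): [IRQ2] PC=2: IRET -> resume MAIN at PC=3 (depth now 0)
Event 21 (EXEC): [MAIN] PC=3: INC 2 -> ACC=2
Event 22 (INT 1): INT 1 arrives: push (MAIN, PC=4), enter IRQ1 at PC=0 (depth now 1)
Event 23 (EXEC): [IRQ1] PC=0: DEC 4 -> ACC=-2
Event 24 (EXEC): [IRQ1] PC=1: INC 3 -> ACC=1
Event 25 (INT 1): INT 1 arrives: push (IRQ1, PC=2), enter IRQ1 at PC=0 (depth now 2)
Event 26 (EXEC): [IRQ1] PC=0: DEC 4 -> ACC=-3
Event 27 (EXEC): [IRQ1] PC=1: INC 3 -> ACC=0
Event 28 (EXEC): [IRQ1] PC=2: INC 1 -> ACC=1
Event 29 (EXEC): [IRQ1] PC=3: IRET -> resume IRQ1 at PC=2 (depth now 1)
Event 30 (EXEC): [IRQ1] PC=2: INC 1 -> ACC=2
Event 31 (EXEC): [IRQ1] PC=3: IRET -> resume MAIN at PC=4 (depth now 0)
Event 32 (EXEC): [MAIN] PC=4: INC 1 -> ACC=3
Event 33 (EXEC): [MAIN] PC=5: HALT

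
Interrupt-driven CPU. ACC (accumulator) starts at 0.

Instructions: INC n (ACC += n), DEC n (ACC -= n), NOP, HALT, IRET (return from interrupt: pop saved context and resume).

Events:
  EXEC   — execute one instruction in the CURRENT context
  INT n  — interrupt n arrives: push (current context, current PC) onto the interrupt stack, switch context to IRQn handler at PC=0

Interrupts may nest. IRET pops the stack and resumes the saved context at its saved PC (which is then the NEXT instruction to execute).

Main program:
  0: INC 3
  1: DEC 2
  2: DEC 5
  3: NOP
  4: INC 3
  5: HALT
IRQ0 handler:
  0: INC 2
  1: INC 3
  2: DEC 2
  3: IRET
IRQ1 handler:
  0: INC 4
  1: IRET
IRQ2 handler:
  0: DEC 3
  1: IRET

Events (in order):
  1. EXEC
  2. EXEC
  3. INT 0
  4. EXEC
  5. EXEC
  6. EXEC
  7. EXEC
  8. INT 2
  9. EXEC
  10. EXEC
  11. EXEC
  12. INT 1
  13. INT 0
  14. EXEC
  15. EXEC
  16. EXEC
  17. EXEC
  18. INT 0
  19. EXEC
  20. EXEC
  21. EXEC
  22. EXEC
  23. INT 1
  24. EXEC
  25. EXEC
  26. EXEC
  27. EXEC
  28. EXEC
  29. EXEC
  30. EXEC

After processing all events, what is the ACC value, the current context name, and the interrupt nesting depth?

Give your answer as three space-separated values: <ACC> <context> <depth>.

Event 1 (EXEC): [MAIN] PC=0: INC 3 -> ACC=3
Event 2 (EXEC): [MAIN] PC=1: DEC 2 -> ACC=1
Event 3 (INT 0): INT 0 arrives: push (MAIN, PC=2), enter IRQ0 at PC=0 (depth now 1)
Event 4 (EXEC): [IRQ0] PC=0: INC 2 -> ACC=3
Event 5 (EXEC): [IRQ0] PC=1: INC 3 -> ACC=6
Event 6 (EXEC): [IRQ0] PC=2: DEC 2 -> ACC=4
Event 7 (EXEC): [IRQ0] PC=3: IRET -> resume MAIN at PC=2 (depth now 0)
Event 8 (INT 2): INT 2 arrives: push (MAIN, PC=2), enter IRQ2 at PC=0 (depth now 1)
Event 9 (EXEC): [IRQ2] PC=0: DEC 3 -> ACC=1
Event 10 (EXEC): [IRQ2] PC=1: IRET -> resume MAIN at PC=2 (depth now 0)
Event 11 (EXEC): [MAIN] PC=2: DEC 5 -> ACC=-4
Event 12 (INT 1): INT 1 arrives: push (MAIN, PC=3), enter IRQ1 at PC=0 (depth now 1)
Event 13 (INT 0): INT 0 arrives: push (IRQ1, PC=0), enter IRQ0 at PC=0 (depth now 2)
Event 14 (EXEC): [IRQ0] PC=0: INC 2 -> ACC=-2
Event 15 (EXEC): [IRQ0] PC=1: INC 3 -> ACC=1
Event 16 (EXEC): [IRQ0] PC=2: DEC 2 -> ACC=-1
Event 17 (EXEC): [IRQ0] PC=3: IRET -> resume IRQ1 at PC=0 (depth now 1)
Event 18 (INT 0): INT 0 arrives: push (IRQ1, PC=0), enter IRQ0 at PC=0 (depth now 2)
Event 19 (EXEC): [IRQ0] PC=0: INC 2 -> ACC=1
Event 20 (EXEC): [IRQ0] PC=1: INC 3 -> ACC=4
Event 21 (EXEC): [IRQ0] PC=2: DEC 2 -> ACC=2
Event 22 (EXEC): [IRQ0] PC=3: IRET -> resume IRQ1 at PC=0 (depth now 1)
Event 23 (INT 1): INT 1 arrives: push (IRQ1, PC=0), enter IRQ1 at PC=0 (depth now 2)
Event 24 (EXEC): [IRQ1] PC=0: INC 4 -> ACC=6
Event 25 (EXEC): [IRQ1] PC=1: IRET -> resume IRQ1 at PC=0 (depth now 1)
Event 26 (EXEC): [IRQ1] PC=0: INC 4 -> ACC=10
Event 27 (EXEC): [IRQ1] PC=1: IRET -> resume MAIN at PC=3 (depth now 0)
Event 28 (EXEC): [MAIN] PC=3: NOP
Event 29 (EXEC): [MAIN] PC=4: INC 3 -> ACC=13
Event 30 (EXEC): [MAIN] PC=5: HALT

Answer: 13 MAIN 0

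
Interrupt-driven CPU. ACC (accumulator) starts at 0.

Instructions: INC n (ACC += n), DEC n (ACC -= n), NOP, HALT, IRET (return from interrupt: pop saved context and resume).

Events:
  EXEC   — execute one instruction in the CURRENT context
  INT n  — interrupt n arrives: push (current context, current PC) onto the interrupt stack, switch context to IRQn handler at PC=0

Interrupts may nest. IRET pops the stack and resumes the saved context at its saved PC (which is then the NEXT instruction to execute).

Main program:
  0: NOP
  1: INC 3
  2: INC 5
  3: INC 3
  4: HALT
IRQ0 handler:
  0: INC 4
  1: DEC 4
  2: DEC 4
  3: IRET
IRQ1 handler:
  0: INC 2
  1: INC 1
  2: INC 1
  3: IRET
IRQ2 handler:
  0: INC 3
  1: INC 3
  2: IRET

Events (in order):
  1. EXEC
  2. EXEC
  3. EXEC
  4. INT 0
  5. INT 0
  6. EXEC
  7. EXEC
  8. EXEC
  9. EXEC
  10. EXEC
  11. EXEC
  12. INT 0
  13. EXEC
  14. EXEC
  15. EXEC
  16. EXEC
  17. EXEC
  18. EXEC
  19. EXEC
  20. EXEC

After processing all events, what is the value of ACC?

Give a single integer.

Event 1 (EXEC): [MAIN] PC=0: NOP
Event 2 (EXEC): [MAIN] PC=1: INC 3 -> ACC=3
Event 3 (EXEC): [MAIN] PC=2: INC 5 -> ACC=8
Event 4 (INT 0): INT 0 arrives: push (MAIN, PC=3), enter IRQ0 at PC=0 (depth now 1)
Event 5 (INT 0): INT 0 arrives: push (IRQ0, PC=0), enter IRQ0 at PC=0 (depth now 2)
Event 6 (EXEC): [IRQ0] PC=0: INC 4 -> ACC=12
Event 7 (EXEC): [IRQ0] PC=1: DEC 4 -> ACC=8
Event 8 (EXEC): [IRQ0] PC=2: DEC 4 -> ACC=4
Event 9 (EXEC): [IRQ0] PC=3: IRET -> resume IRQ0 at PC=0 (depth now 1)
Event 10 (EXEC): [IRQ0] PC=0: INC 4 -> ACC=8
Event 11 (EXEC): [IRQ0] PC=1: DEC 4 -> ACC=4
Event 12 (INT 0): INT 0 arrives: push (IRQ0, PC=2), enter IRQ0 at PC=0 (depth now 2)
Event 13 (EXEC): [IRQ0] PC=0: INC 4 -> ACC=8
Event 14 (EXEC): [IRQ0] PC=1: DEC 4 -> ACC=4
Event 15 (EXEC): [IRQ0] PC=2: DEC 4 -> ACC=0
Event 16 (EXEC): [IRQ0] PC=3: IRET -> resume IRQ0 at PC=2 (depth now 1)
Event 17 (EXEC): [IRQ0] PC=2: DEC 4 -> ACC=-4
Event 18 (EXEC): [IRQ0] PC=3: IRET -> resume MAIN at PC=3 (depth now 0)
Event 19 (EXEC): [MAIN] PC=3: INC 3 -> ACC=-1
Event 20 (EXEC): [MAIN] PC=4: HALT

Answer: -1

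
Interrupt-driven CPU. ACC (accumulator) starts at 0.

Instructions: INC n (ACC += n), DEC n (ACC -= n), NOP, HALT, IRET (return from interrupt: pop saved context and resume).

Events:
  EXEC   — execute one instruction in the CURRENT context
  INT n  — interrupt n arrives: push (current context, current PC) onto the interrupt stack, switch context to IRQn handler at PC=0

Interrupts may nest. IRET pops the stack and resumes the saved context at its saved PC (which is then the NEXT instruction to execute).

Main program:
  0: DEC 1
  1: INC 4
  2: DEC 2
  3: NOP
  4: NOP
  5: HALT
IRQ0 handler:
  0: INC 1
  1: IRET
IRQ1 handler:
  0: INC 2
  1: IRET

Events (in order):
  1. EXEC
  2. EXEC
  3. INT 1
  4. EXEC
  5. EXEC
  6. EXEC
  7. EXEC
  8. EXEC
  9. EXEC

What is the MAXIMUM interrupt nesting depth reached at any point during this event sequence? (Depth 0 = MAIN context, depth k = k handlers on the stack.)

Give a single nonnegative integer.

Event 1 (EXEC): [MAIN] PC=0: DEC 1 -> ACC=-1 [depth=0]
Event 2 (EXEC): [MAIN] PC=1: INC 4 -> ACC=3 [depth=0]
Event 3 (INT 1): INT 1 arrives: push (MAIN, PC=2), enter IRQ1 at PC=0 (depth now 1) [depth=1]
Event 4 (EXEC): [IRQ1] PC=0: INC 2 -> ACC=5 [depth=1]
Event 5 (EXEC): [IRQ1] PC=1: IRET -> resume MAIN at PC=2 (depth now 0) [depth=0]
Event 6 (EXEC): [MAIN] PC=2: DEC 2 -> ACC=3 [depth=0]
Event 7 (EXEC): [MAIN] PC=3: NOP [depth=0]
Event 8 (EXEC): [MAIN] PC=4: NOP [depth=0]
Event 9 (EXEC): [MAIN] PC=5: HALT [depth=0]
Max depth observed: 1

Answer: 1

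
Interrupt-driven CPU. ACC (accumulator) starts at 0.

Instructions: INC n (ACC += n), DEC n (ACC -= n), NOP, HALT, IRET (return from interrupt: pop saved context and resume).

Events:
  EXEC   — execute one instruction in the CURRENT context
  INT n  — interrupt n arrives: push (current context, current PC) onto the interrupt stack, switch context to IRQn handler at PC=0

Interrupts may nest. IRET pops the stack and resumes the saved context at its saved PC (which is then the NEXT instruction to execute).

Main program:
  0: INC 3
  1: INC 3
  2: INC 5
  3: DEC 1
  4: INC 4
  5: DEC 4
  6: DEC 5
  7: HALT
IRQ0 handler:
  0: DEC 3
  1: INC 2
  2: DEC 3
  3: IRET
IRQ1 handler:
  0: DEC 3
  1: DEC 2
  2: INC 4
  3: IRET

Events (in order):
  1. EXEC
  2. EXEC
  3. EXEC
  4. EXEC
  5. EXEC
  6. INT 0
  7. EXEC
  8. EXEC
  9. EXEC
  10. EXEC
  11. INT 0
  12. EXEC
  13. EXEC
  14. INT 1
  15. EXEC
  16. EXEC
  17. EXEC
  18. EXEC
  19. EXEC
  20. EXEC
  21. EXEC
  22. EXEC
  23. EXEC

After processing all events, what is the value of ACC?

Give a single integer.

Answer: -4

Derivation:
Event 1 (EXEC): [MAIN] PC=0: INC 3 -> ACC=3
Event 2 (EXEC): [MAIN] PC=1: INC 3 -> ACC=6
Event 3 (EXEC): [MAIN] PC=2: INC 5 -> ACC=11
Event 4 (EXEC): [MAIN] PC=3: DEC 1 -> ACC=10
Event 5 (EXEC): [MAIN] PC=4: INC 4 -> ACC=14
Event 6 (INT 0): INT 0 arrives: push (MAIN, PC=5), enter IRQ0 at PC=0 (depth now 1)
Event 7 (EXEC): [IRQ0] PC=0: DEC 3 -> ACC=11
Event 8 (EXEC): [IRQ0] PC=1: INC 2 -> ACC=13
Event 9 (EXEC): [IRQ0] PC=2: DEC 3 -> ACC=10
Event 10 (EXEC): [IRQ0] PC=3: IRET -> resume MAIN at PC=5 (depth now 0)
Event 11 (INT 0): INT 0 arrives: push (MAIN, PC=5), enter IRQ0 at PC=0 (depth now 1)
Event 12 (EXEC): [IRQ0] PC=0: DEC 3 -> ACC=7
Event 13 (EXEC): [IRQ0] PC=1: INC 2 -> ACC=9
Event 14 (INT 1): INT 1 arrives: push (IRQ0, PC=2), enter IRQ1 at PC=0 (depth now 2)
Event 15 (EXEC): [IRQ1] PC=0: DEC 3 -> ACC=6
Event 16 (EXEC): [IRQ1] PC=1: DEC 2 -> ACC=4
Event 17 (EXEC): [IRQ1] PC=2: INC 4 -> ACC=8
Event 18 (EXEC): [IRQ1] PC=3: IRET -> resume IRQ0 at PC=2 (depth now 1)
Event 19 (EXEC): [IRQ0] PC=2: DEC 3 -> ACC=5
Event 20 (EXEC): [IRQ0] PC=3: IRET -> resume MAIN at PC=5 (depth now 0)
Event 21 (EXEC): [MAIN] PC=5: DEC 4 -> ACC=1
Event 22 (EXEC): [MAIN] PC=6: DEC 5 -> ACC=-4
Event 23 (EXEC): [MAIN] PC=7: HALT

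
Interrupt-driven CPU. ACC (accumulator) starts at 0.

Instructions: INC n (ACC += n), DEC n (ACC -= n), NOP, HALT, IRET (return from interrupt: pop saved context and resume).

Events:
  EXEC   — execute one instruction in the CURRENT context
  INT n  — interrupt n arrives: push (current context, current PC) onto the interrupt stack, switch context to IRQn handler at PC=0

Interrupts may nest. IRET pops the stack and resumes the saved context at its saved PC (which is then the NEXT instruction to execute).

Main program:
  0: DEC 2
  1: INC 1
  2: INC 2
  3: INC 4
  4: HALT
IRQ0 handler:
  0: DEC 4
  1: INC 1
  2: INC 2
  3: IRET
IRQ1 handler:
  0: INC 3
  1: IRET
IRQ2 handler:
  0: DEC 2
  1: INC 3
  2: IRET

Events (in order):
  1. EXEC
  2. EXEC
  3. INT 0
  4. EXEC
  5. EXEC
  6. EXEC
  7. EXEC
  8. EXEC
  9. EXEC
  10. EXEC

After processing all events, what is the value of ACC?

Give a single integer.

Event 1 (EXEC): [MAIN] PC=0: DEC 2 -> ACC=-2
Event 2 (EXEC): [MAIN] PC=1: INC 1 -> ACC=-1
Event 3 (INT 0): INT 0 arrives: push (MAIN, PC=2), enter IRQ0 at PC=0 (depth now 1)
Event 4 (EXEC): [IRQ0] PC=0: DEC 4 -> ACC=-5
Event 5 (EXEC): [IRQ0] PC=1: INC 1 -> ACC=-4
Event 6 (EXEC): [IRQ0] PC=2: INC 2 -> ACC=-2
Event 7 (EXEC): [IRQ0] PC=3: IRET -> resume MAIN at PC=2 (depth now 0)
Event 8 (EXEC): [MAIN] PC=2: INC 2 -> ACC=0
Event 9 (EXEC): [MAIN] PC=3: INC 4 -> ACC=4
Event 10 (EXEC): [MAIN] PC=4: HALT

Answer: 4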